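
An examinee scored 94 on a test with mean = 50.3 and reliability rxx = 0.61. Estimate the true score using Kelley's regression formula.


T_est = rxx * X + (1 - rxx) * mean
T_est = 0.61 * 94 + 0.39 * 50.3
T_est = 57.34 + 19.617
T_est = 76.957

76.957


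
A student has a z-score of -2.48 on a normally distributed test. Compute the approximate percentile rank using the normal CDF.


CDF(z) = 0.5 * (1 + erf(z/sqrt(2)))
erf(-1.7536) = -0.9869
CDF = 0.0066
Percentile rank = 0.0066 * 100 = 0.66

0.66


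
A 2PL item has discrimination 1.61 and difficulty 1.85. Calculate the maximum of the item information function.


For 2PL, max info at theta = b = 1.85
I_max = a^2 / 4 = 1.61^2 / 4
= 2.5921 / 4
I_max = 0.648

0.648


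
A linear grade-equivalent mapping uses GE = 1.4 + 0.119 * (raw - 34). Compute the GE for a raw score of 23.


raw - median = 23 - 34 = -11
slope * diff = 0.119 * -11 = -1.309
GE = 1.4 + -1.309
GE = 0.091

0.091


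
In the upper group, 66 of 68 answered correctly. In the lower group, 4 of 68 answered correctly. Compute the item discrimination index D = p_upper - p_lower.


p_upper = 66/68 = 0.9706
p_lower = 4/68 = 0.0588
D = 0.9706 - 0.0588 = 0.9118

0.9118


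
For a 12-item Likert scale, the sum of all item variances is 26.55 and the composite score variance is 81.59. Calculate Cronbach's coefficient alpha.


alpha = (k/(k-1)) * (1 - sum(si^2)/s_total^2)
= (12/11) * (1 - 26.55/81.59)
alpha = 0.7359

0.7359


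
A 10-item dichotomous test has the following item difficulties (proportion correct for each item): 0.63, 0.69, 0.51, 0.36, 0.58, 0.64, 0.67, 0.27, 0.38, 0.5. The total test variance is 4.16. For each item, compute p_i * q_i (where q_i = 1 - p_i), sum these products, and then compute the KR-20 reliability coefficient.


For each item, compute p_i * q_i:
  Item 1: 0.63 * 0.37 = 0.2331
  Item 2: 0.69 * 0.31 = 0.2139
  Item 3: 0.51 * 0.49 = 0.2499
  Item 4: 0.36 * 0.64 = 0.2304
  Item 5: 0.58 * 0.42 = 0.2436
  Item 6: 0.64 * 0.36 = 0.2304
  Item 7: 0.67 * 0.33 = 0.2211
  Item 8: 0.27 * 0.73 = 0.1971
  Item 9: 0.38 * 0.62 = 0.2356
  Item 10: 0.5 * 0.5 = 0.25
Sum(p_i * q_i) = 0.2331 + 0.2139 + 0.2499 + 0.2304 + 0.2436 + 0.2304 + 0.2211 + 0.1971 + 0.2356 + 0.25 = 2.3051
KR-20 = (k/(k-1)) * (1 - Sum(p_i*q_i) / Var_total)
= (10/9) * (1 - 2.3051/4.16)
= 1.1111 * 0.4459
KR-20 = 0.4954

0.4954


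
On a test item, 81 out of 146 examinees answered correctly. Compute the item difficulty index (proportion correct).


Item difficulty p = number correct / total examinees
p = 81 / 146
p = 0.5548

0.5548


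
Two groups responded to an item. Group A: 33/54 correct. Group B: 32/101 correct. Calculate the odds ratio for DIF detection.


Odds_A = 33/21 = 1.5714
Odds_B = 32/69 = 0.4638
OR = Odds_A / Odds_B = 1.5714 / 0.4638
Exactly, OR = (33 * 69) / (21 * 32) = 2277 / 672
OR = 3.3884

3.3884


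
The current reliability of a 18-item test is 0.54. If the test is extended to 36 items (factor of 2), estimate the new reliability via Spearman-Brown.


r_new = (n * rxx) / (1 + (n-1) * rxx)
r_new = (2 * 0.54) / (1 + 1 * 0.54)
r_new = 1.08 / 1.54
r_new = 0.7013

0.7013


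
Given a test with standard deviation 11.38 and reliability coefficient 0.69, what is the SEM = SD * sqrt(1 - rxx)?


SEM = SD * sqrt(1 - rxx)
SEM = 11.38 * sqrt(1 - 0.69)
SEM = 11.38 * sqrt(0.31) = 11.38 * 0.556776
SEM = 6.3361

6.3361


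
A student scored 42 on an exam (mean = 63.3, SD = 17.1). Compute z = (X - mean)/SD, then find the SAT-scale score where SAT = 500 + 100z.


z = (X - mean) / SD = (42 - 63.3) / 17.1
z = -21.3 / 17.1
z = -1.2456
SAT-scale = SAT = 500 + 100z
Carry z at full precision (z = -21.3 / 17.1) into the conversion:
SAT-scale = 500 + 100 * (-21.3 / 17.1) = 500 + -2130 / 17.1
SAT-scale = 500 + -124.5614
SAT-scale = 375.4386

375.4386


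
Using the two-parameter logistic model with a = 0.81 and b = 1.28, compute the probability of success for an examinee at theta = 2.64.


a*(theta - b) = 0.81 * (2.64 - 1.28) = 1.1016
exp(-1.1016) = 0.3323
P = 1 / (1 + 0.3323)
P = 0.7506

0.7506


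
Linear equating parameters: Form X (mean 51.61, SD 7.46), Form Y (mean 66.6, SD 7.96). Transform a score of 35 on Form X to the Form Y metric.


slope = SD_Y / SD_X = 7.96 / 7.46 ~ 1.067
intercept = mean_Y - slope * mean_X = 66.6 - (7.96 / 7.46) * 51.61 ~ 11.5309
Y = slope * X + intercept. To avoid rounding drift from the rounded slope/intercept, evaluate the equivalent form Y = mean_Y + SD_Y * (X - mean_X) / SD_X at full precision:
Y = 66.6 + 7.96 * (35 - 51.61) / 7.46
Y = 66.6 - 7.96 * 16.61 / 7.46
Y = 66.6 - 132.2156 / 7.46
Y = 66.6 - 17.7233
Y = 48.8767

48.8767


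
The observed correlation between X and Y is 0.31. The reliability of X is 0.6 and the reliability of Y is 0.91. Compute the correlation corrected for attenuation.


r_corrected = rxy / sqrt(rxx * ryy)
= 0.31 / sqrt(0.6 * 0.91)
= 0.31 / sqrt(0.546)
= 0.31 / 0.738918
r_corrected = 0.4195

0.4195


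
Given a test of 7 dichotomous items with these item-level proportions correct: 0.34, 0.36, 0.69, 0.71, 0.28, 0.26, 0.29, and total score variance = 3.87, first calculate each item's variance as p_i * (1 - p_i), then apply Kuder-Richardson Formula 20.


For each item, compute p_i * q_i:
  Item 1: 0.34 * 0.66 = 0.2244
  Item 2: 0.36 * 0.64 = 0.2304
  Item 3: 0.69 * 0.31 = 0.2139
  Item 4: 0.71 * 0.29 = 0.2059
  Item 5: 0.28 * 0.72 = 0.2016
  Item 6: 0.26 * 0.74 = 0.1924
  Item 7: 0.29 * 0.71 = 0.2059
Sum(p_i * q_i) = 0.2244 + 0.2304 + 0.2139 + 0.2059 + 0.2016 + 0.1924 + 0.2059 = 1.4745
KR-20 = (k/(k-1)) * (1 - Sum(p_i*q_i) / Var_total)
= (7/6) * (1 - 1.4745/3.87)
= 1.1667 * 0.619
KR-20 = 0.7222

0.7222


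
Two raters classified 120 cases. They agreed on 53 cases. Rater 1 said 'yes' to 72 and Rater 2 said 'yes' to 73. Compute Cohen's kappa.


P_o = 53/120 = 0.441667
P_e = (72*73 + 48*47) / 14400 = 0.521667
kappa = (P_o - P_e) / (1 - P_e)
kappa = (0.441667 - 0.521667) / (1 - 0.521667)
kappa = -0.1672

-0.1672


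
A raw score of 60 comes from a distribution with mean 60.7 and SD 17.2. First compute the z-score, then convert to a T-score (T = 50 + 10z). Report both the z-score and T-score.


z = (X - mean) / SD = (60 - 60.7) / 17.2
z = -0.7 / 17.2
z = -0.0407
T-score = T = 50 + 10z
Carry z at full precision (z = -0.7 / 17.2) into the conversion:
T-score = 50 + 10 * (-0.7 / 17.2) = 50 + -7 / 17.2
T-score = 50 + -0.407
T-score = 49.593

49.593


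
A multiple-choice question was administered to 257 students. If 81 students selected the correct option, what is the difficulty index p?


Item difficulty p = number correct / total examinees
p = 81 / 257
p = 0.3152

0.3152


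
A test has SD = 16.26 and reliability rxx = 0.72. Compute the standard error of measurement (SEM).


SEM = SD * sqrt(1 - rxx)
SEM = 16.26 * sqrt(1 - 0.72)
SEM = 16.26 * sqrt(0.28) = 16.26 * 0.52915
SEM = 8.604

8.604


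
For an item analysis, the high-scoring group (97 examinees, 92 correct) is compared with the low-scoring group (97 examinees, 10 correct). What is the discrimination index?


p_upper = 92/97 = 0.9485
p_lower = 10/97 = 0.1031
D = 0.9485 - 0.1031 = 0.8454

0.8454


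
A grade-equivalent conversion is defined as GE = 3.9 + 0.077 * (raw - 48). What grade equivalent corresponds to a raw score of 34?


raw - median = 34 - 48 = -14
slope * diff = 0.077 * -14 = -1.078
GE = 3.9 + -1.078
GE = 2.822

2.822


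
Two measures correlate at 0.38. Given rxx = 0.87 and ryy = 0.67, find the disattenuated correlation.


r_corrected = rxy / sqrt(rxx * ryy)
= 0.38 / sqrt(0.87 * 0.67)
= 0.38 / sqrt(0.5829)
= 0.38 / 0.763479
r_corrected = 0.4977

0.4977


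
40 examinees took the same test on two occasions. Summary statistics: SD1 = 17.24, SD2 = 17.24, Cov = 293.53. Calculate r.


r = cov(X,Y) / (SD_X * SD_Y)
r = 293.53 / (17.24 * 17.24)
r = 293.53 / 297.2176
r = 0.9876

0.9876


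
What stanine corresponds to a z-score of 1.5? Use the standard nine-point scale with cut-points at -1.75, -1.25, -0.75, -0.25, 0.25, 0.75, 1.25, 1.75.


Stanine boundaries: [-1.75, -1.25, -0.75, -0.25, 0.25, 0.75, 1.25, 1.75]
z = 1.5
Check each boundary:
  z >= -1.75 -> could be stanine 2
  z >= -1.25 -> could be stanine 3
  z >= -0.75 -> could be stanine 4
  z >= -0.25 -> could be stanine 5
  z >= 0.25 -> could be stanine 6
  z >= 0.75 -> could be stanine 7
  z >= 1.25 -> could be stanine 8
  z < 1.75
Highest qualifying boundary gives stanine = 8

8


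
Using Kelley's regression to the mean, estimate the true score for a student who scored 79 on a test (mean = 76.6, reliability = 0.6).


T_est = rxx * X + (1 - rxx) * mean
T_est = 0.6 * 79 + 0.4 * 76.6
T_est = 47.4 + 30.64
T_est = 78.04

78.04


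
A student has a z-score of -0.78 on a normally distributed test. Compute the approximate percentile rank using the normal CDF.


CDF(z) = 0.5 * (1 + erf(z/sqrt(2)))
erf(-0.5515) = -0.5646
CDF = 0.2177
Percentile rank = 0.2177 * 100 = 21.77

21.77


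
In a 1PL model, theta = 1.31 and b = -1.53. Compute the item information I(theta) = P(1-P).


P = 1/(1+exp(-(1.31--1.53))) = 0.9448
I = P*(1-P) = 0.9448 * 0.0552
I = 0.0522

0.0522


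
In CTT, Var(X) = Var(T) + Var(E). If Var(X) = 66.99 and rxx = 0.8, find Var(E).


var_true = rxx * var_obs = 0.8 * 66.99 = 53.592
var_error = var_obs - var_true
var_error = 66.99 - 53.592
var_error = 13.398

13.398


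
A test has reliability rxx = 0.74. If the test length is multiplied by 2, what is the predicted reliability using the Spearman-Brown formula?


r_new = (n * rxx) / (1 + (n-1) * rxx)
r_new = (2 * 0.74) / (1 + 1 * 0.74)
r_new = 1.48 / 1.74
r_new = 0.8506

0.8506


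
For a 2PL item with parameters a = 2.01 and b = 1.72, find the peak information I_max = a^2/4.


For 2PL, max info at theta = b = 1.72
I_max = a^2 / 4 = 2.01^2 / 4
= 4.0401 / 4
I_max = 1.01

1.01


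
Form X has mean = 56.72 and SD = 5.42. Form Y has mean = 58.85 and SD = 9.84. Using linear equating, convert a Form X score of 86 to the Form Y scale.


slope = SD_Y / SD_X = 9.84 / 5.42 ~ 1.8155
intercept = mean_Y - slope * mean_X = 58.85 - (9.84 / 5.42) * 56.72 ~ -44.1251
Y = slope * X + intercept. To avoid rounding drift from the rounded slope/intercept, evaluate the equivalent form Y = mean_Y + SD_Y * (X - mean_X) / SD_X at full precision:
Y = 58.85 + 9.84 * (86 - 56.72) / 5.42
Y = 58.85 + 9.84 * 29.28 / 5.42
Y = 58.85 + 288.1152 / 5.42
Y = 58.85 + 53.1578
Y = 112.0078

112.0078


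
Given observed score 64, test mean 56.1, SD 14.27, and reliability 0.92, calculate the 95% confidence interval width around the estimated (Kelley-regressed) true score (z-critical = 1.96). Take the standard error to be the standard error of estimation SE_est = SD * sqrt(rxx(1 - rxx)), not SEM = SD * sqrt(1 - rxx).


True score estimate = 0.92*64 + 0.08*56.1 = 63.368
SE_est = SD * sqrt(rxx * (1 - rxx)) = 14.27 * sqrt(0.92 * 0.08) = 14.27 * sqrt(0.0736) = 3.871354
CI = T_est +/- z * SE_est, so width = 2 * z * SE_est = 2 * 1.96 * 3.871354
Width = 15.1757

15.1757


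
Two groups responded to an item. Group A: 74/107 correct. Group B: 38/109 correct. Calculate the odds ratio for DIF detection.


Odds_A = 74/33 = 2.2424
Odds_B = 38/71 = 0.5352
OR = Odds_A / Odds_B = 2.2424 / 0.5352
Exactly, OR = (74 * 71) / (33 * 38) = 5254 / 1254
OR = 4.1898

4.1898


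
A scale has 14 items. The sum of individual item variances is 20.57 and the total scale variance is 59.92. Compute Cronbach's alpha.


alpha = (k/(k-1)) * (1 - sum(si^2)/s_total^2)
= (14/13) * (1 - 20.57/59.92)
alpha = 0.7072

0.7072


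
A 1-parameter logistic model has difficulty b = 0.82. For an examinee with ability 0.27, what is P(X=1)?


theta - b = 0.27 - 0.82 = -0.55
exp(-(theta - b)) = exp(0.55) = 1.7333
P = 1 / (1 + 1.7333)
P = 0.3659

0.3659


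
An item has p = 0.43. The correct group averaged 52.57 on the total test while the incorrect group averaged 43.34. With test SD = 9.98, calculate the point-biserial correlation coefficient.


q = 1 - p = 0.57
rpb = ((M1 - M0) / SD) * sqrt(p * q)
rpb = ((52.57 - 43.34) / 9.98) * sqrt(0.43 * 0.57)
rpb = 0.4579

0.4579


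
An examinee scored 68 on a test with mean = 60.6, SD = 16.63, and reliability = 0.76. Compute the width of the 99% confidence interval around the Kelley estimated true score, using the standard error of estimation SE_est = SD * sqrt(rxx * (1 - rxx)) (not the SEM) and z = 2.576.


True score estimate = 0.76*68 + 0.24*60.6 = 66.224
SE_est = SD * sqrt(rxx * (1 - rxx)) = 16.63 * sqrt(0.76 * 0.24) = 16.63 * sqrt(0.1824) = 7.102392
CI = T_est +/- z * SE_est, so width = 2 * z * SE_est = 2 * 2.576 * 7.102392
Width = 36.5915

36.5915


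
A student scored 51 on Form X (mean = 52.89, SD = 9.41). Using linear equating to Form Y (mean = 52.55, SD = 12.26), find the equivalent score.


slope = SD_Y / SD_X = 12.26 / 9.41 ~ 1.3029
intercept = mean_Y - slope * mean_X = 52.55 - (12.26 / 9.41) * 52.89 ~ -16.3588
Y = slope * X + intercept. To avoid rounding drift from the rounded slope/intercept, evaluate the equivalent form Y = mean_Y + SD_Y * (X - mean_X) / SD_X at full precision:
Y = 52.55 + 12.26 * (51 - 52.89) / 9.41
Y = 52.55 - 12.26 * 1.89 / 9.41
Y = 52.55 - 23.1714 / 9.41
Y = 52.55 - 2.4624
Y = 50.0876

50.0876


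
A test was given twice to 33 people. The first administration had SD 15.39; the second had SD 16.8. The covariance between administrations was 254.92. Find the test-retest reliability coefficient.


r = cov(X,Y) / (SD_X * SD_Y)
r = 254.92 / (15.39 * 16.8)
r = 254.92 / 258.552
r = 0.986

0.986


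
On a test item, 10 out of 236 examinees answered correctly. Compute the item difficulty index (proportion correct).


Item difficulty p = number correct / total examinees
p = 10 / 236
p = 0.0424

0.0424


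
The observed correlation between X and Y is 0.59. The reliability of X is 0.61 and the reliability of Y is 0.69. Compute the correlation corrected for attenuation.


r_corrected = rxy / sqrt(rxx * ryy)
= 0.59 / sqrt(0.61 * 0.69)
= 0.59 / sqrt(0.4209)
= 0.59 / 0.648768
r_corrected = 0.9094

0.9094


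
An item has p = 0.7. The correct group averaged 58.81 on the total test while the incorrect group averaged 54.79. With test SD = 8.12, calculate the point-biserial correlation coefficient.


q = 1 - p = 0.3
rpb = ((M1 - M0) / SD) * sqrt(p * q)
rpb = ((58.81 - 54.79) / 8.12) * sqrt(0.7 * 0.3)
rpb = 0.2269

0.2269


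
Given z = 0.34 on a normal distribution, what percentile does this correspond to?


CDF(z) = 0.5 * (1 + erf(z/sqrt(2)))
erf(0.2404) = 0.2661
CDF = 0.6331
Percentile rank = 0.6331 * 100 = 63.31

63.31


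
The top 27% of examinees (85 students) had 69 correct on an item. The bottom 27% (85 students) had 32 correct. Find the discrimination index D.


p_upper = 69/85 = 0.8118
p_lower = 32/85 = 0.3765
D = 0.8118 - 0.3765 = 0.4353

0.4353


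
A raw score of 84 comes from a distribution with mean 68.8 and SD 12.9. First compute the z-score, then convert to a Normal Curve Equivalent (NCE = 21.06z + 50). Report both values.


z = (X - mean) / SD = (84 - 68.8) / 12.9
z = 15.2 / 12.9
z = 1.1783
NCE = NCE = 21.06z + 50
Carry z at full precision (z = 15.2 / 12.9) into the conversion:
NCE = 21.06 * (15.2 / 12.9) + 50 = 320.112 / 12.9 + 50
NCE = 24.8149 + 50
NCE = 74.8149

74.8149


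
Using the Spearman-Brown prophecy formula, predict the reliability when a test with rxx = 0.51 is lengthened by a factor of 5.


r_new = (n * rxx) / (1 + (n-1) * rxx)
r_new = (5 * 0.51) / (1 + 4 * 0.51)
r_new = 2.55 / 3.04
r_new = 0.8388

0.8388


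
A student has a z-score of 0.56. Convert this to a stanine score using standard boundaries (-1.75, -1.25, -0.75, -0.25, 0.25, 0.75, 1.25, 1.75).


Stanine boundaries: [-1.75, -1.25, -0.75, -0.25, 0.25, 0.75, 1.25, 1.75]
z = 0.56
Check each boundary:
  z >= -1.75 -> could be stanine 2
  z >= -1.25 -> could be stanine 3
  z >= -0.75 -> could be stanine 4
  z >= -0.25 -> could be stanine 5
  z >= 0.25 -> could be stanine 6
  z < 0.75
  z < 1.25
  z < 1.75
Highest qualifying boundary gives stanine = 6

6


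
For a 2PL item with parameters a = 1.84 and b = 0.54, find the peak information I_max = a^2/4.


For 2PL, max info at theta = b = 0.54
I_max = a^2 / 4 = 1.84^2 / 4
= 3.3856 / 4
I_max = 0.8464

0.8464


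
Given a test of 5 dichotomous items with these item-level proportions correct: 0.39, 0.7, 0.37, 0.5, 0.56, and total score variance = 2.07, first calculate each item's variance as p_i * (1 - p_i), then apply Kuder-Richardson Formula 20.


For each item, compute p_i * q_i:
  Item 1: 0.39 * 0.61 = 0.2379
  Item 2: 0.7 * 0.3 = 0.21
  Item 3: 0.37 * 0.63 = 0.2331
  Item 4: 0.5 * 0.5 = 0.25
  Item 5: 0.56 * 0.44 = 0.2464
Sum(p_i * q_i) = 0.2379 + 0.21 + 0.2331 + 0.25 + 0.2464 = 1.1774
KR-20 = (k/(k-1)) * (1 - Sum(p_i*q_i) / Var_total)
= (5/4) * (1 - 1.1774/2.07)
= 1.25 * 0.4312
KR-20 = 0.539

0.539


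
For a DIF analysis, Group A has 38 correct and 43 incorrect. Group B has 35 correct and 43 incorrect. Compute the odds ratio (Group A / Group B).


Odds_A = 38/43 = 0.8837
Odds_B = 35/43 = 0.814
OR = Odds_A / Odds_B = 0.8837 / 0.814
Exactly, OR = (38 * 43) / (43 * 35) = 1634 / 1505
OR = 1.0857

1.0857


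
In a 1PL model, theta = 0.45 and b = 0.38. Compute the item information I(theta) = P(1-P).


P = 1/(1+exp(-(0.45-0.38))) = 0.5175
I = P*(1-P) = 0.5175 * 0.4825
I = 0.2497

0.2497


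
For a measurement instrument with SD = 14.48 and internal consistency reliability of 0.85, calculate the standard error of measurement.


SEM = SD * sqrt(1 - rxx)
SEM = 14.48 * sqrt(1 - 0.85)
SEM = 14.48 * sqrt(0.15) = 14.48 * 0.387298
SEM = 5.6081

5.6081


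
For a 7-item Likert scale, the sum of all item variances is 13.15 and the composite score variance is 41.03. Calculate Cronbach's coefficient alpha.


alpha = (k/(k-1)) * (1 - sum(si^2)/s_total^2)
= (7/6) * (1 - 13.15/41.03)
alpha = 0.7928

0.7928


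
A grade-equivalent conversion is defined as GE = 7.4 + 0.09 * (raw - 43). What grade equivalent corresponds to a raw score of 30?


raw - median = 30 - 43 = -13
slope * diff = 0.09 * -13 = -1.17
GE = 7.4 + -1.17
GE = 6.23

6.23


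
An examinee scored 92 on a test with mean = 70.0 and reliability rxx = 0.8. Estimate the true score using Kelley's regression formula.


T_est = rxx * X + (1 - rxx) * mean
T_est = 0.8 * 92 + 0.2 * 70.0
T_est = 73.6 + 14.0
T_est = 87.6

87.6


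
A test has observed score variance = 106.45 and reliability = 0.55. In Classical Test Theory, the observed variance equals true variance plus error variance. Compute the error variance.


var_true = rxx * var_obs = 0.55 * 106.45 = 58.5475
var_error = var_obs - var_true
var_error = 106.45 - 58.5475
var_error = 47.9025

47.9025


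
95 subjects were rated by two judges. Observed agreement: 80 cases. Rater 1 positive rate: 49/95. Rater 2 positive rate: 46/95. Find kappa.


P_o = 80/95 = 0.842105
P_e = (49*46 + 46*49) / 9025 = 0.499501
kappa = (P_o - P_e) / (1 - P_e)
kappa = (0.842105 - 0.499501) / (1 - 0.499501)
kappa = 0.6845

0.6845


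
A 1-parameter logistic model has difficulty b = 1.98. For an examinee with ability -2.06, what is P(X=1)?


theta - b = -2.06 - 1.98 = -4.04
exp(-(theta - b)) = exp(4.04) = 56.8263
P = 1 / (1 + 56.8263)
P = 0.0173

0.0173


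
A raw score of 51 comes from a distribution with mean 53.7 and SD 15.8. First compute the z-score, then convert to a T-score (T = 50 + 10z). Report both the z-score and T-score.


z = (X - mean) / SD = (51 - 53.7) / 15.8
z = -2.7 / 15.8
z = -0.1709
T-score = T = 50 + 10z
Carry z at full precision (z = -2.7 / 15.8) into the conversion:
T-score = 50 + 10 * (-2.7 / 15.8) = 50 + -27 / 15.8
T-score = 50 + -1.7089
T-score = 48.2911

48.2911


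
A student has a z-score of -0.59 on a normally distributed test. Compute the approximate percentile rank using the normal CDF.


CDF(z) = 0.5 * (1 + erf(z/sqrt(2)))
erf(-0.4172) = -0.4448
CDF = 0.2776
Percentile rank = 0.2776 * 100 = 27.76

27.76


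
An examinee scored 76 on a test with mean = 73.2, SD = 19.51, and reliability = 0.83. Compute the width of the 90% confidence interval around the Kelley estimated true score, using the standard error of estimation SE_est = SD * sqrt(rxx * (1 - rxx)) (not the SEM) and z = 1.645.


True score estimate = 0.83*76 + 0.17*73.2 = 75.524
SE_est = SD * sqrt(rxx * (1 - rxx)) = 19.51 * sqrt(0.83 * 0.17) = 19.51 * sqrt(0.1411) = 7.328596
CI = T_est +/- z * SE_est, so width = 2 * z * SE_est = 2 * 1.645 * 7.328596
Width = 24.1111

24.1111


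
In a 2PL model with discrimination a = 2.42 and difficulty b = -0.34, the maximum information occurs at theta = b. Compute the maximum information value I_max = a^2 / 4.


For 2PL, max info at theta = b = -0.34
I_max = a^2 / 4 = 2.42^2 / 4
= 5.8564 / 4
I_max = 1.4641

1.4641


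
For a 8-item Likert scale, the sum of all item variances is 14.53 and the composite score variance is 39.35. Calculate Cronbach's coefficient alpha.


alpha = (k/(k-1)) * (1 - sum(si^2)/s_total^2)
= (8/7) * (1 - 14.53/39.35)
alpha = 0.7209

0.7209


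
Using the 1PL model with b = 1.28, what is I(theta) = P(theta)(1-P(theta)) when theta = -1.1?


P = 1/(1+exp(-(-1.1-1.28))) = 0.0847
I = P*(1-P) = 0.0847 * 0.9153
I = 0.0775

0.0775


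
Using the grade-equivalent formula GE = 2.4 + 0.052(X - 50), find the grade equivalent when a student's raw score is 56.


raw - median = 56 - 50 = 6
slope * diff = 0.052 * 6 = 0.312
GE = 2.4 + 0.312
GE = 2.712

2.712


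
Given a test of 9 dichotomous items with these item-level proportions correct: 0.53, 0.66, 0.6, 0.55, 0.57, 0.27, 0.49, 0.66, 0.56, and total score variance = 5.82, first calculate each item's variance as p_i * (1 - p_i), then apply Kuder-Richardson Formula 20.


For each item, compute p_i * q_i:
  Item 1: 0.53 * 0.47 = 0.2491
  Item 2: 0.66 * 0.34 = 0.2244
  Item 3: 0.6 * 0.4 = 0.24
  Item 4: 0.55 * 0.45 = 0.2475
  Item 5: 0.57 * 0.43 = 0.2451
  Item 6: 0.27 * 0.73 = 0.1971
  Item 7: 0.49 * 0.51 = 0.2499
  Item 8: 0.66 * 0.34 = 0.2244
  Item 9: 0.56 * 0.44 = 0.2464
Sum(p_i * q_i) = 0.2491 + 0.2244 + 0.24 + 0.2475 + 0.2451 + 0.1971 + 0.2499 + 0.2244 + 0.2464 = 2.1239
KR-20 = (k/(k-1)) * (1 - Sum(p_i*q_i) / Var_total)
= (9/8) * (1 - 2.1239/5.82)
= 1.125 * 0.6351
KR-20 = 0.7145

0.7145


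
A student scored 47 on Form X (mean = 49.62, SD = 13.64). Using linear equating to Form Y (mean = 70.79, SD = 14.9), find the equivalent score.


slope = SD_Y / SD_X = 14.9 / 13.64 ~ 1.0924
intercept = mean_Y - slope * mean_X = 70.79 - (14.9 / 13.64) * 49.62 ~ 16.5863
Y = slope * X + intercept. To avoid rounding drift from the rounded slope/intercept, evaluate the equivalent form Y = mean_Y + SD_Y * (X - mean_X) / SD_X at full precision:
Y = 70.79 + 14.9 * (47 - 49.62) / 13.64
Y = 70.79 - 14.9 * 2.62 / 13.64
Y = 70.79 - 39.038 / 13.64
Y = 70.79 - 2.862
Y = 67.928

67.928


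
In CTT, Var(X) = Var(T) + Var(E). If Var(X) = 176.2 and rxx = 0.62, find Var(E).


var_true = rxx * var_obs = 0.62 * 176.2 = 109.244
var_error = var_obs - var_true
var_error = 176.2 - 109.244
var_error = 66.956

66.956


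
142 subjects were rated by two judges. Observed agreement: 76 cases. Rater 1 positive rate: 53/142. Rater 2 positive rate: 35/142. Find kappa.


P_o = 76/142 = 0.535211
P_e = (53*35 + 89*107) / 20164 = 0.564273
kappa = (P_o - P_e) / (1 - P_e)
kappa = (0.535211 - 0.564273) / (1 - 0.564273)
kappa = -0.0667

-0.0667


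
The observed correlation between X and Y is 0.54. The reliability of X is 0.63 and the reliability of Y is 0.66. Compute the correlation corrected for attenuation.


r_corrected = rxy / sqrt(rxx * ryy)
= 0.54 / sqrt(0.63 * 0.66)
= 0.54 / sqrt(0.4158)
= 0.54 / 0.644826
r_corrected = 0.8374

0.8374


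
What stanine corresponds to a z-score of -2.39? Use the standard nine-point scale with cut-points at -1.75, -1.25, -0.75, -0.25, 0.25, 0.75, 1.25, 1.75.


Stanine boundaries: [-1.75, -1.25, -0.75, -0.25, 0.25, 0.75, 1.25, 1.75]
z = -2.39
Check each boundary:
  z < -1.75
  z < -1.25
  z < -0.75
  z < -0.25
  z < 0.25
  z < 0.75
  z < 1.25
  z < 1.75
Highest qualifying boundary gives stanine = 1

1


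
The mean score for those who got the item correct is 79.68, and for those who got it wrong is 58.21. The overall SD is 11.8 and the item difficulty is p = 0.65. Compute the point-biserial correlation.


q = 1 - p = 0.35
rpb = ((M1 - M0) / SD) * sqrt(p * q)
rpb = ((79.68 - 58.21) / 11.8) * sqrt(0.65 * 0.35)
rpb = 0.8678

0.8678


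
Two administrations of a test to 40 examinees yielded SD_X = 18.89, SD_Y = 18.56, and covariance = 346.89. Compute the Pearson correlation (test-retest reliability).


r = cov(X,Y) / (SD_X * SD_Y)
r = 346.89 / (18.89 * 18.56)
r = 346.89 / 350.5984
r = 0.9894

0.9894


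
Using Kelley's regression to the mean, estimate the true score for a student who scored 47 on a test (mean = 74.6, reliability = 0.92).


T_est = rxx * X + (1 - rxx) * mean
T_est = 0.92 * 47 + 0.08 * 74.6
T_est = 43.24 + 5.968
T_est = 49.208

49.208


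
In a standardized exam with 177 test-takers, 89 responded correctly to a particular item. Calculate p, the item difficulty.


Item difficulty p = number correct / total examinees
p = 89 / 177
p = 0.5028

0.5028


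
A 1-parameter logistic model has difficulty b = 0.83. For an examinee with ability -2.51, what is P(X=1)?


theta - b = -2.51 - 0.83 = -3.34
exp(-(theta - b)) = exp(3.34) = 28.2191
P = 1 / (1 + 28.2191)
P = 0.0342

0.0342


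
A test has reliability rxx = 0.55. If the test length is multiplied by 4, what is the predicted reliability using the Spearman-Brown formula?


r_new = (n * rxx) / (1 + (n-1) * rxx)
r_new = (4 * 0.55) / (1 + 3 * 0.55)
r_new = 2.2 / 2.65
r_new = 0.8302

0.8302


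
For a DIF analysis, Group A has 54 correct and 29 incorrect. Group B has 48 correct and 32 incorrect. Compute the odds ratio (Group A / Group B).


Odds_A = 54/29 = 1.8621
Odds_B = 48/32 = 1.5
OR = Odds_A / Odds_B = 1.8621 / 1.5
Exactly, OR = (54 * 32) / (29 * 48) = 1728 / 1392
OR = 1.2414

1.2414


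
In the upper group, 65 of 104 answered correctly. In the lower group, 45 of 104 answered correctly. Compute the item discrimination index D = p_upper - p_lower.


p_upper = 65/104 = 0.625
p_lower = 45/104 = 0.4327
D = 0.625 - 0.4327 = 0.1923

0.1923


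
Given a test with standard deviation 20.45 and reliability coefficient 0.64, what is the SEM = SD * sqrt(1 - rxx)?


SEM = SD * sqrt(1 - rxx)
SEM = 20.45 * sqrt(1 - 0.64)
SEM = 20.45 * sqrt(0.36) = 20.45 * 0.6
SEM = 12.27

12.27


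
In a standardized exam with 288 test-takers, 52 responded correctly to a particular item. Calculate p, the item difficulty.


Item difficulty p = number correct / total examinees
p = 52 / 288
p = 0.1806

0.1806


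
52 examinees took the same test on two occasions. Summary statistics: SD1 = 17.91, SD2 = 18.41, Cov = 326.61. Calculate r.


r = cov(X,Y) / (SD_X * SD_Y)
r = 326.61 / (17.91 * 18.41)
r = 326.61 / 329.7231
r = 0.9906

0.9906


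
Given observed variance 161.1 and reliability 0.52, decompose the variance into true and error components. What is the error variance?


var_true = rxx * var_obs = 0.52 * 161.1 = 83.772
var_error = var_obs - var_true
var_error = 161.1 - 83.772
var_error = 77.328

77.328


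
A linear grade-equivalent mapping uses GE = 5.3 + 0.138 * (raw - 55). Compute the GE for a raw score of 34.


raw - median = 34 - 55 = -21
slope * diff = 0.138 * -21 = -2.898
GE = 5.3 + -2.898
GE = 2.402

2.402


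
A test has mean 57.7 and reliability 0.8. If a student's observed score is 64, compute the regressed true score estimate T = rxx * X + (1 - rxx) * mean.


T_est = rxx * X + (1 - rxx) * mean
T_est = 0.8 * 64 + 0.2 * 57.7
T_est = 51.2 + 11.54
T_est = 62.74

62.74


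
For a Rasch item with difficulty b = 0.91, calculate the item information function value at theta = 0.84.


P = 1/(1+exp(-(0.84-0.91))) = 0.4825
I = P*(1-P) = 0.4825 * 0.5175
I = 0.2497

0.2497


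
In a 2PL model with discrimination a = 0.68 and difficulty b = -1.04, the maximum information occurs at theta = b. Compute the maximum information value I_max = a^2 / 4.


For 2PL, max info at theta = b = -1.04
I_max = a^2 / 4 = 0.68^2 / 4
= 0.4624 / 4
I_max = 0.1156

0.1156


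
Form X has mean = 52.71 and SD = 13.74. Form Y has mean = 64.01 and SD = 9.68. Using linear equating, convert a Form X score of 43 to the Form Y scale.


slope = SD_Y / SD_X = 9.68 / 13.74 ~ 0.7045
intercept = mean_Y - slope * mean_X = 64.01 - (9.68 / 13.74) * 52.71 ~ 26.8752
Y = slope * X + intercept. To avoid rounding drift from the rounded slope/intercept, evaluate the equivalent form Y = mean_Y + SD_Y * (X - mean_X) / SD_X at full precision:
Y = 64.01 + 9.68 * (43 - 52.71) / 13.74
Y = 64.01 - 9.68 * 9.71 / 13.74
Y = 64.01 - 93.9928 / 13.74
Y = 64.01 - 6.8408
Y = 57.1692

57.1692


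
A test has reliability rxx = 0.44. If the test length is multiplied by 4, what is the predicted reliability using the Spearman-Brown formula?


r_new = (n * rxx) / (1 + (n-1) * rxx)
r_new = (4 * 0.44) / (1 + 3 * 0.44)
r_new = 1.76 / 2.32
r_new = 0.7586

0.7586


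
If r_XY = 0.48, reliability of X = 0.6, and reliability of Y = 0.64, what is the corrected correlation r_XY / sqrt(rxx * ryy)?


r_corrected = rxy / sqrt(rxx * ryy)
= 0.48 / sqrt(0.6 * 0.64)
= 0.48 / sqrt(0.384)
= 0.48 / 0.619677
r_corrected = 0.7746

0.7746


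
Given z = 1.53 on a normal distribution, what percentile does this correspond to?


CDF(z) = 0.5 * (1 + erf(z/sqrt(2)))
erf(1.0819) = 0.874
CDF = 0.937
Percentile rank = 0.937 * 100 = 93.7

93.7


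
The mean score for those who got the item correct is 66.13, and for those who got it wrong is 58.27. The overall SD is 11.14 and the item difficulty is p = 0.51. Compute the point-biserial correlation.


q = 1 - p = 0.49
rpb = ((M1 - M0) / SD) * sqrt(p * q)
rpb = ((66.13 - 58.27) / 11.14) * sqrt(0.51 * 0.49)
rpb = 0.3527

0.3527


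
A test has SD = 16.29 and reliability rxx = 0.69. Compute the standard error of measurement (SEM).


SEM = SD * sqrt(1 - rxx)
SEM = 16.29 * sqrt(1 - 0.69)
SEM = 16.29 * sqrt(0.31) = 16.29 * 0.556776
SEM = 9.0699

9.0699


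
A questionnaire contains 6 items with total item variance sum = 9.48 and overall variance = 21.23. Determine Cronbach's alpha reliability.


alpha = (k/(k-1)) * (1 - sum(si^2)/s_total^2)
= (6/5) * (1 - 9.48/21.23)
alpha = 0.6642

0.6642


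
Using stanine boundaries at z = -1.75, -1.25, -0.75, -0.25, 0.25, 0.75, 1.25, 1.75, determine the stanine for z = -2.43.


Stanine boundaries: [-1.75, -1.25, -0.75, -0.25, 0.25, 0.75, 1.25, 1.75]
z = -2.43
Check each boundary:
  z < -1.75
  z < -1.25
  z < -0.75
  z < -0.25
  z < 0.25
  z < 0.75
  z < 1.25
  z < 1.75
Highest qualifying boundary gives stanine = 1

1


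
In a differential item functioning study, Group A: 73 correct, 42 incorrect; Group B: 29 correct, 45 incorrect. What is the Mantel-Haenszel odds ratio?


Odds_A = 73/42 = 1.7381
Odds_B = 29/45 = 0.6444
OR = Odds_A / Odds_B = 1.7381 / 0.6444
Exactly, OR = (73 * 45) / (42 * 29) = 3285 / 1218
OR = 2.697

2.697


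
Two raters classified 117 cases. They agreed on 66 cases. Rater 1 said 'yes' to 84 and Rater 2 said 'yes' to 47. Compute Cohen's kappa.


P_o = 66/117 = 0.564103
P_e = (84*47 + 33*70) / 13689 = 0.457155
kappa = (P_o - P_e) / (1 - P_e)
kappa = (0.564103 - 0.457155) / (1 - 0.457155)
kappa = 0.197

0.197


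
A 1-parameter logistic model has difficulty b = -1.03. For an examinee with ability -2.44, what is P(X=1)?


theta - b = -2.44 - -1.03 = -1.41
exp(-(theta - b)) = exp(1.41) = 4.096
P = 1 / (1 + 4.096)
P = 0.1962

0.1962


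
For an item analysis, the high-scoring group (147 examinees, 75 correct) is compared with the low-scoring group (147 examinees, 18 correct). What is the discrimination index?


p_upper = 75/147 = 0.5102
p_lower = 18/147 = 0.1224
D = 0.5102 - 0.1224 = 0.3878

0.3878


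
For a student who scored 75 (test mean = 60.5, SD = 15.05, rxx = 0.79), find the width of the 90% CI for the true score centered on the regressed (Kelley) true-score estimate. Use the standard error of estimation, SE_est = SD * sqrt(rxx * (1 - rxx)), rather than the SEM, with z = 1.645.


True score estimate = 0.79*75 + 0.21*60.5 = 71.955
SE_est = SD * sqrt(rxx * (1 - rxx)) = 15.05 * sqrt(0.79 * 0.21) = 15.05 * sqrt(0.1659) = 6.129989
CI = T_est +/- z * SE_est, so width = 2 * z * SE_est = 2 * 1.645 * 6.129989
Width = 20.1677

20.1677


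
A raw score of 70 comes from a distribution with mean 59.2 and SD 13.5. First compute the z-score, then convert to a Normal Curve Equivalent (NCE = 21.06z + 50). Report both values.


z = (X - mean) / SD = (70 - 59.2) / 13.5
z = 10.8 / 13.5
z = 0.8
NCE = NCE = 21.06z + 50
Carry z at full precision (z = 10.8 / 13.5) into the conversion:
NCE = 21.06 * (10.8 / 13.5) + 50 = 227.448 / 13.5 + 50
NCE = 16.848 + 50
NCE = 66.848

66.848


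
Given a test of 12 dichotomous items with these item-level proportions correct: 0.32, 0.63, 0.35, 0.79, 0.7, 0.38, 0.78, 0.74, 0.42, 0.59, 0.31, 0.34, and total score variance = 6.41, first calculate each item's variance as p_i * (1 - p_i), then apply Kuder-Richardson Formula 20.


For each item, compute p_i * q_i:
  Item 1: 0.32 * 0.68 = 0.2176
  Item 2: 0.63 * 0.37 = 0.2331
  Item 3: 0.35 * 0.65 = 0.2275
  Item 4: 0.79 * 0.21 = 0.1659
  Item 5: 0.7 * 0.3 = 0.21
  Item 6: 0.38 * 0.62 = 0.2356
  Item 7: 0.78 * 0.22 = 0.1716
  Item 8: 0.74 * 0.26 = 0.1924
  Item 9: 0.42 * 0.58 = 0.2436
  Item 10: 0.59 * 0.41 = 0.2419
  Item 11: 0.31 * 0.69 = 0.2139
  Item 12: 0.34 * 0.66 = 0.2244
Sum(p_i * q_i) = 0.2176 + 0.2331 + 0.2275 + 0.1659 + 0.21 + 0.2356 + 0.1716 + 0.1924 + 0.2436 + 0.2419 + 0.2139 + 0.2244 = 2.5775
KR-20 = (k/(k-1)) * (1 - Sum(p_i*q_i) / Var_total)
= (12/11) * (1 - 2.5775/6.41)
= 1.0909 * 0.5979
KR-20 = 0.6522

0.6522


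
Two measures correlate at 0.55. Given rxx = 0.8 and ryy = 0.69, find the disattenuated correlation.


r_corrected = rxy / sqrt(rxx * ryy)
= 0.55 / sqrt(0.8 * 0.69)
= 0.55 / sqrt(0.552)
= 0.55 / 0.742967
r_corrected = 0.7403

0.7403


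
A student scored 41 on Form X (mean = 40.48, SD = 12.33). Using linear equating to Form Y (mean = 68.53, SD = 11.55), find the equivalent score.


slope = SD_Y / SD_X = 11.55 / 12.33 ~ 0.9367
intercept = mean_Y - slope * mean_X = 68.53 - (11.55 / 12.33) * 40.48 ~ 30.6108
Y = slope * X + intercept. To avoid rounding drift from the rounded slope/intercept, evaluate the equivalent form Y = mean_Y + SD_Y * (X - mean_X) / SD_X at full precision:
Y = 68.53 + 11.55 * (41 - 40.48) / 12.33
Y = 68.53 + 11.55 * 0.52 / 12.33
Y = 68.53 + 6.006 / 12.33
Y = 68.53 + 0.4871
Y = 69.0171

69.0171


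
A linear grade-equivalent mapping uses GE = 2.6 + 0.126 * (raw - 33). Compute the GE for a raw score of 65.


raw - median = 65 - 33 = 32
slope * diff = 0.126 * 32 = 4.032
GE = 2.6 + 4.032
GE = 6.632

6.632


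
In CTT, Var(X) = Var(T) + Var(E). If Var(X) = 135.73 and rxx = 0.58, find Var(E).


var_true = rxx * var_obs = 0.58 * 135.73 = 78.7234
var_error = var_obs - var_true
var_error = 135.73 - 78.7234
var_error = 57.0066

57.0066


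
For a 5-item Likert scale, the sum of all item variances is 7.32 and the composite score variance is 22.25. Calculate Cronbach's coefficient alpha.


alpha = (k/(k-1)) * (1 - sum(si^2)/s_total^2)
= (5/4) * (1 - 7.32/22.25)
alpha = 0.8388

0.8388


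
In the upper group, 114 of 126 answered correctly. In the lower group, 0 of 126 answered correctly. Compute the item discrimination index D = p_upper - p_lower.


p_upper = 114/126 = 0.9048
p_lower = 0/126 = 0.0
D = 0.9048 - 0.0 = 0.9048

0.9048


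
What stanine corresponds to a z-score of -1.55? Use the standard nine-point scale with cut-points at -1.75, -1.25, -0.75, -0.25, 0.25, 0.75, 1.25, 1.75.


Stanine boundaries: [-1.75, -1.25, -0.75, -0.25, 0.25, 0.75, 1.25, 1.75]
z = -1.55
Check each boundary:
  z >= -1.75 -> could be stanine 2
  z < -1.25
  z < -0.75
  z < -0.25
  z < 0.25
  z < 0.75
  z < 1.25
  z < 1.75
Highest qualifying boundary gives stanine = 2

2


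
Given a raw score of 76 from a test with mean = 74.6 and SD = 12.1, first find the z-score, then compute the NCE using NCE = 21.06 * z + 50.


z = (X - mean) / SD = (76 - 74.6) / 12.1
z = 1.4 / 12.1
z = 0.1157
NCE = NCE = 21.06z + 50
Carry z at full precision (z = 1.4 / 12.1) into the conversion:
NCE = 21.06 * (1.4 / 12.1) + 50 = 29.484 / 12.1 + 50
NCE = 2.4367 + 50
NCE = 52.4367

52.4367


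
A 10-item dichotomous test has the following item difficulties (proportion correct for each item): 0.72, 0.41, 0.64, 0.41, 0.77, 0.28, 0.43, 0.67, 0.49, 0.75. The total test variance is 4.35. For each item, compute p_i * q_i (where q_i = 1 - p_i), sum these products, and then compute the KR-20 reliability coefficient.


For each item, compute p_i * q_i:
  Item 1: 0.72 * 0.28 = 0.2016
  Item 2: 0.41 * 0.59 = 0.2419
  Item 3: 0.64 * 0.36 = 0.2304
  Item 4: 0.41 * 0.59 = 0.2419
  Item 5: 0.77 * 0.23 = 0.1771
  Item 6: 0.28 * 0.72 = 0.2016
  Item 7: 0.43 * 0.57 = 0.2451
  Item 8: 0.67 * 0.33 = 0.2211
  Item 9: 0.49 * 0.51 = 0.2499
  Item 10: 0.75 * 0.25 = 0.1875
Sum(p_i * q_i) = 0.2016 + 0.2419 + 0.2304 + 0.2419 + 0.1771 + 0.2016 + 0.2451 + 0.2211 + 0.2499 + 0.1875 = 2.1981
KR-20 = (k/(k-1)) * (1 - Sum(p_i*q_i) / Var_total)
= (10/9) * (1 - 2.1981/4.35)
= 1.1111 * 0.4947
KR-20 = 0.5497

0.5497


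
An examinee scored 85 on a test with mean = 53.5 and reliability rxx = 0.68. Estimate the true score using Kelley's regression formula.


T_est = rxx * X + (1 - rxx) * mean
T_est = 0.68 * 85 + 0.32 * 53.5
T_est = 57.8 + 17.12
T_est = 74.92

74.92


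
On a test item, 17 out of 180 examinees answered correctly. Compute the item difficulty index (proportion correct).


Item difficulty p = number correct / total examinees
p = 17 / 180
p = 0.0944

0.0944


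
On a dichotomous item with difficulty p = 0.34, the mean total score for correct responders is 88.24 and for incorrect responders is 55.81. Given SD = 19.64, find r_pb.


q = 1 - p = 0.66
rpb = ((M1 - M0) / SD) * sqrt(p * q)
rpb = ((88.24 - 55.81) / 19.64) * sqrt(0.34 * 0.66)
rpb = 0.7822

0.7822


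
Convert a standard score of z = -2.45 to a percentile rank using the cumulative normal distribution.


CDF(z) = 0.5 * (1 + erf(z/sqrt(2)))
erf(-1.7324) = -0.9857
CDF = 0.0071
Percentile rank = 0.0071 * 100 = 0.71

0.71


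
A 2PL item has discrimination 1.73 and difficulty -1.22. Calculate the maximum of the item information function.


For 2PL, max info at theta = b = -1.22
I_max = a^2 / 4 = 1.73^2 / 4
= 2.9929 / 4
I_max = 0.7482

0.7482


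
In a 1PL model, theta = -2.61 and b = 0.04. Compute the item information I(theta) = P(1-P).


P = 1/(1+exp(-(-2.61-0.04))) = 0.066
I = P*(1-P) = 0.066 * 0.934
I = 0.0616

0.0616


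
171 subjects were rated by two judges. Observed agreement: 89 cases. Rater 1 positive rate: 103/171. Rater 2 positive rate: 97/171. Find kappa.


P_o = 89/171 = 0.520468
P_e = (103*97 + 68*74) / 29241 = 0.513765
kappa = (P_o - P_e) / (1 - P_e)
kappa = (0.520468 - 0.513765) / (1 - 0.513765)
kappa = 0.0138

0.0138


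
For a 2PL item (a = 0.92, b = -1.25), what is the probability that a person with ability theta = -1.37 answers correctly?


a*(theta - b) = 0.92 * (-1.37 - -1.25) = -0.1104
exp(--0.1104) = 1.1167
P = 1 / (1 + 1.1167)
P = 0.4724

0.4724


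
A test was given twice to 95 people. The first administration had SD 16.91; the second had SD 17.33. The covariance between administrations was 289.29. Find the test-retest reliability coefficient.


r = cov(X,Y) / (SD_X * SD_Y)
r = 289.29 / (16.91 * 17.33)
r = 289.29 / 293.0503
r = 0.9872

0.9872


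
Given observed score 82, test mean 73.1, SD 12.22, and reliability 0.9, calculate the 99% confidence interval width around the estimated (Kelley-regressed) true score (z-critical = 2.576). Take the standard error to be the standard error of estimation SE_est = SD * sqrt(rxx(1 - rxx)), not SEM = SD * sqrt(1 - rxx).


True score estimate = 0.9*82 + 0.1*73.1 = 81.11
SE_est = SD * sqrt(rxx * (1 - rxx)) = 12.22 * sqrt(0.9 * 0.1) = 12.22 * sqrt(0.09) = 3.666
CI = T_est +/- z * SE_est, so width = 2 * z * SE_est = 2 * 2.576 * 3.666
Width = 18.8872

18.8872
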